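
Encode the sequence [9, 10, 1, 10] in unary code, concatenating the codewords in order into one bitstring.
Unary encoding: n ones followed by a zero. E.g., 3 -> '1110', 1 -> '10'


Encode each number as n ones followed by a terminating 0:
  9 -> 1111111110 (10 bits)
  10 -> 11111111110 (11 bits)
  1 -> 10 (2 bits)
  10 -> 11111111110 (11 bits)
Total length = 10 + 11 + 2 + 11 = 34 bits.

Unary([9, 10, 1, 10]) = 1111111110111111111101011111111110 (34 bits)


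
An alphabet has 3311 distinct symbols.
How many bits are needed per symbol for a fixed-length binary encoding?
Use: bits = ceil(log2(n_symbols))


log2(3311) = 11.6931
Bracket: 2^11 = 2048 < 3311 <= 2^12 = 4096
So ceil(log2(3311)) = 12

bits = ceil(log2(3311)) = ceil(11.6931) = 12 bits


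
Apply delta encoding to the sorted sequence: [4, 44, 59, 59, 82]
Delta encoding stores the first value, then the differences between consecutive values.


First value: 4
Deltas:
  44 - 4 = 40
  59 - 44 = 15
  59 - 59 = 0
  82 - 59 = 23


Delta encoded: [4, 40, 15, 0, 23]


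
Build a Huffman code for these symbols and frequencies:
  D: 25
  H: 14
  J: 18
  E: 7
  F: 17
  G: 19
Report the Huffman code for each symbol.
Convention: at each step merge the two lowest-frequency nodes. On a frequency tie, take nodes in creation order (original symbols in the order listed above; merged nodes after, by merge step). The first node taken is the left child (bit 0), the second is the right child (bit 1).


Huffman tree construction:
Step 1: Merge E(7) + H(14) = 21
Step 2: Merge F(17) + J(18) = 35
Step 3: Merge G(19) + (E+H)(21) = 40
Step 4: Merge D(25) + (F+J)(35) = 60
Step 5: Merge (G+(E+H))(40) + (D+(F+J))(60) = 100
Read each symbol's code off the tree from the root (left child = 0, right child = 1).

Codes:
  D: 10 (length 2)
  H: 011 (length 3)
  J: 111 (length 3)
  E: 010 (length 3)
  F: 110 (length 3)
  G: 00 (length 2)
Average code length: 256/100 = 2.5600 bits/symbol


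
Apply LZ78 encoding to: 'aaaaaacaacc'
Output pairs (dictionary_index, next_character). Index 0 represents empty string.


LZ78 encoding steps:
Dictionary: {0: ''}
Step 1: w='' (idx 0), next='a' -> output (0, 'a'), add 'a' as idx 1
Step 2: w='a' (idx 1), next='a' -> output (1, 'a'), add 'aa' as idx 2
Step 3: w='aa' (idx 2), next='a' -> output (2, 'a'), add 'aaa' as idx 3
Step 4: w='' (idx 0), next='c' -> output (0, 'c'), add 'c' as idx 4
Step 5: w='aa' (idx 2), next='c' -> output (2, 'c'), add 'aac' as idx 5
Step 6: w='c' (idx 4), end of input -> output (4, '')


Encoded: [(0, 'a'), (1, 'a'), (2, 'a'), (0, 'c'), (2, 'c'), (4, '')]


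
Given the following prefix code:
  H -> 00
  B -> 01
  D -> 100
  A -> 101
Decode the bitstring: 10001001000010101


Decoding step by step:
Bits 100 -> D
Bits 01 -> B
Bits 00 -> H
Bits 100 -> D
Bits 00 -> H
Bits 101 -> A
Bits 01 -> B


Decoded message: DBHDHAB


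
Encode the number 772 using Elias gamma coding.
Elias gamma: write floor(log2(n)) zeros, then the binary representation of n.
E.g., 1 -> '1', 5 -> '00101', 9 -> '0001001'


num_bits = floor(log2(772)) + 1 = 10
leading_zeros = num_bits - 1 = 9
binary(772) = 1100000100

Elias gamma(772) = '000000000' + '1100000100' = 0000000001100000100 (19 bits)


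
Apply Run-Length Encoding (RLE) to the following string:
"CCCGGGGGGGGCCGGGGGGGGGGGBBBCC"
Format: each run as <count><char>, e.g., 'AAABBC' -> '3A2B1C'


Scanning runs left to right:
  i=0: run of 'C' x 3 -> '3C'
  i=3: run of 'G' x 8 -> '8G'
  i=11: run of 'C' x 2 -> '2C'
  i=13: run of 'G' x 11 -> '11G'
  i=24: run of 'B' x 3 -> '3B'
  i=27: run of 'C' x 2 -> '2C'

RLE = 3C8G2C11G3B2C


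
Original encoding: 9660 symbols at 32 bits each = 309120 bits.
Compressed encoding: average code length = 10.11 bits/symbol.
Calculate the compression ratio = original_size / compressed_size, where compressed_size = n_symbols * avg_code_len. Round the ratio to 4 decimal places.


original_size = n_symbols * orig_bits = 9660 * 32 = 309120 bits
compressed_size = n_symbols * avg_code_len = 9660 * 10.11 = 97662.6 bits
ratio = original_size / compressed_size = 309120 / 97662.6 = 3.1652

Compression ratio = 3.1652


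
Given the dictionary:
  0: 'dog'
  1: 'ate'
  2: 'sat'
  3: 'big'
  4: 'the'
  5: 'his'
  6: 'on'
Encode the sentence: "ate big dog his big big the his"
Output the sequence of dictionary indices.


Look up each word in the dictionary:
  'ate' -> 1
  'big' -> 3
  'dog' -> 0
  'his' -> 5
  'big' -> 3
  'big' -> 3
  'the' -> 4
  'his' -> 5

Encoded: [1, 3, 0, 5, 3, 3, 4, 5]


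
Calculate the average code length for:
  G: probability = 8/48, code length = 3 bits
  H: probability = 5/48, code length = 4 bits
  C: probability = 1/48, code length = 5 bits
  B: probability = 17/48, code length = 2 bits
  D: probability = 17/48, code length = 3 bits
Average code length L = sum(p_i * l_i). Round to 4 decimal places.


Weighted contributions p_i * l_i:
  G: (8/48) * 3 = 24/48
  H: (5/48) * 4 = 20/48
  C: (1/48) * 5 = 5/48
  B: (17/48) * 2 = 34/48
  D: (17/48) * 3 = 51/48
Sum = (24 + 20 + 5 + 34 + 51)/48 = 134/48

L = 134/48 = 2.7917 bits/symbol


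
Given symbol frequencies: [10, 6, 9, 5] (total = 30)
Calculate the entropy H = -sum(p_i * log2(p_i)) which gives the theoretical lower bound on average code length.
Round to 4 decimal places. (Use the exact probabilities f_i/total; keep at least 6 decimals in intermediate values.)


Per-symbol terms -p_i * log2(p_i) with p_i = f_i/30:
  p = 10/30 = 0.333333: log2(p) = -1.584963, -p*log2(p) = 0.528321
  p = 6/30 = 0.200000: log2(p) = -2.321928, -p*log2(p) = 0.464386
  p = 9/30 = 0.300000: log2(p) = -1.736966, -p*log2(p) = 0.521090
  p = 5/30 = 0.166667: log2(p) = -2.584963, -p*log2(p) = 0.430827
H = 0.528321 + 0.464386 + 0.521090 + 0.430827 = 1.944624

H = 1.9446 bits/symbol


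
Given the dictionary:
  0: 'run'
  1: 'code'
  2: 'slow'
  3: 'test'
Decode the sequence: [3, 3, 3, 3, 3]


Look up each index in the dictionary:
  3 -> 'test'
  3 -> 'test'
  3 -> 'test'
  3 -> 'test'
  3 -> 'test'

Decoded: "test test test test test"


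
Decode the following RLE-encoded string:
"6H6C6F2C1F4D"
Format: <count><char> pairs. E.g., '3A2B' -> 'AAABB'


Expanding each <count><char> pair:
  6H -> 'HHHHHH'
  6C -> 'CCCCCC'
  6F -> 'FFFFFF'
  2C -> 'CC'
  1F -> 'F'
  4D -> 'DDDD'

Decoded = HHHHHHCCCCCCFFFFFFCCFDDDD


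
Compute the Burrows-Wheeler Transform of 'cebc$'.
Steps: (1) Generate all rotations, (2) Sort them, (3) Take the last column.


Rotations (sorted):
  0: $cebc -> last char: c
  1: bc$ce -> last char: e
  2: c$ceb -> last char: b
  3: cebc$ -> last char: $
  4: ebc$c -> last char: c


BWT = ceb$c


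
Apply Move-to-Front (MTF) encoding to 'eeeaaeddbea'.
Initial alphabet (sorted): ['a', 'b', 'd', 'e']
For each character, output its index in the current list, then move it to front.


MTF encoding:
'e': index 3 in ['a', 'b', 'd', 'e'] -> ['e', 'a', 'b', 'd']
'e': index 0 in ['e', 'a', 'b', 'd'] -> ['e', 'a', 'b', 'd']
'e': index 0 in ['e', 'a', 'b', 'd'] -> ['e', 'a', 'b', 'd']
'a': index 1 in ['e', 'a', 'b', 'd'] -> ['a', 'e', 'b', 'd']
'a': index 0 in ['a', 'e', 'b', 'd'] -> ['a', 'e', 'b', 'd']
'e': index 1 in ['a', 'e', 'b', 'd'] -> ['e', 'a', 'b', 'd']
'd': index 3 in ['e', 'a', 'b', 'd'] -> ['d', 'e', 'a', 'b']
'd': index 0 in ['d', 'e', 'a', 'b'] -> ['d', 'e', 'a', 'b']
'b': index 3 in ['d', 'e', 'a', 'b'] -> ['b', 'd', 'e', 'a']
'e': index 2 in ['b', 'd', 'e', 'a'] -> ['e', 'b', 'd', 'a']
'a': index 3 in ['e', 'b', 'd', 'a'] -> ['a', 'e', 'b', 'd']


Output: [3, 0, 0, 1, 0, 1, 3, 0, 3, 2, 3]


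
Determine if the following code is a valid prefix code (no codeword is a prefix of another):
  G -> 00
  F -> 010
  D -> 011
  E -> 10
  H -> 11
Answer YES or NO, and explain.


Checking each pair (does one codeword prefix another?):
  G='00' vs F='010': no prefix
  G='00' vs D='011': no prefix
  G='00' vs E='10': no prefix
  G='00' vs H='11': no prefix
  F='010' vs G='00': no prefix
  F='010' vs D='011': no prefix
  F='010' vs E='10': no prefix
  F='010' vs H='11': no prefix
  D='011' vs G='00': no prefix
  D='011' vs F='010': no prefix
  D='011' vs E='10': no prefix
  D='011' vs H='11': no prefix
  E='10' vs G='00': no prefix
  E='10' vs F='010': no prefix
  E='10' vs D='011': no prefix
  E='10' vs H='11': no prefix
  H='11' vs G='00': no prefix
  H='11' vs F='010': no prefix
  H='11' vs D='011': no prefix
  H='11' vs E='10': no prefix
No violation found over all pairs.

YES -- this is a valid prefix code. No codeword is a prefix of any other codeword.


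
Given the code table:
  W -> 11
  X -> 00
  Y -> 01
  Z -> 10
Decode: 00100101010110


Decoding:
00 -> X
10 -> Z
01 -> Y
01 -> Y
01 -> Y
01 -> Y
10 -> Z


Result: XZYYYYZ


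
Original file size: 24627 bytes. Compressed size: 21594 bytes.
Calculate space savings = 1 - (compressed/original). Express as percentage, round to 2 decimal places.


ratio = compressed/original = 21594/24627 = 0.876842
savings = 1 - ratio = 1 - 0.876842 = 0.123158
as a percentage: 0.123158 * 100 = 12.32%

Space savings = 1 - 21594/24627 = 12.32%


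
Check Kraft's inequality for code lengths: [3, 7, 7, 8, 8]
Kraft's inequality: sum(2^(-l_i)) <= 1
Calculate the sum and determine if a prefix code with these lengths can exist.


Sum = 2^(-3) + 2^(-7) + 2^(-7) + 2^(-8) + 2^(-8)
    = 0.125 + 0.0078125 + 0.0078125 + 0.00390625 + 0.00390625
    = 38/256 = 0.1484375
Since 0.1484375 <= 1, Kraft's inequality IS satisfied.
A prefix code with these lengths CAN exist.

Kraft sum = 0.1484375. Satisfied.


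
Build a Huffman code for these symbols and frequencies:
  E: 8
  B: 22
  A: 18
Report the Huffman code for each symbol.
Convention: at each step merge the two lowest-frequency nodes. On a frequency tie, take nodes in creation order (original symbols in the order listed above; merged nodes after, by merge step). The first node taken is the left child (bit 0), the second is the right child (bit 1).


Huffman tree construction:
Step 1: Merge E(8) + A(18) = 26
Step 2: Merge B(22) + (E+A)(26) = 48
Read each symbol's code off the tree from the root (left child = 0, right child = 1).

Codes:
  E: 10 (length 2)
  B: 0 (length 1)
  A: 11 (length 2)
Average code length: 74/48 = 1.5417 bits/symbol


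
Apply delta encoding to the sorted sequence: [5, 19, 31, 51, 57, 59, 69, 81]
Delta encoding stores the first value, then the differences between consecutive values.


First value: 5
Deltas:
  19 - 5 = 14
  31 - 19 = 12
  51 - 31 = 20
  57 - 51 = 6
  59 - 57 = 2
  69 - 59 = 10
  81 - 69 = 12


Delta encoded: [5, 14, 12, 20, 6, 2, 10, 12]


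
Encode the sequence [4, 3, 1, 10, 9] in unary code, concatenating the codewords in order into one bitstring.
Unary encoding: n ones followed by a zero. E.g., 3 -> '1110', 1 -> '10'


Encode each number as n ones followed by a terminating 0:
  4 -> 11110 (5 bits)
  3 -> 1110 (4 bits)
  1 -> 10 (2 bits)
  10 -> 11111111110 (11 bits)
  9 -> 1111111110 (10 bits)
Total length = 5 + 4 + 2 + 11 + 10 = 32 bits.

Unary([4, 3, 1, 10, 9]) = 11110111010111111111101111111110 (32 bits)


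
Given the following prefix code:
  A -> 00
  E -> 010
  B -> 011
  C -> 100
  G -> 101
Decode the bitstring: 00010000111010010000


Decoding step by step:
Bits 00 -> A
Bits 010 -> E
Bits 00 -> A
Bits 011 -> B
Bits 101 -> G
Bits 00 -> A
Bits 100 -> C
Bits 00 -> A


Decoded message: AEABGACA


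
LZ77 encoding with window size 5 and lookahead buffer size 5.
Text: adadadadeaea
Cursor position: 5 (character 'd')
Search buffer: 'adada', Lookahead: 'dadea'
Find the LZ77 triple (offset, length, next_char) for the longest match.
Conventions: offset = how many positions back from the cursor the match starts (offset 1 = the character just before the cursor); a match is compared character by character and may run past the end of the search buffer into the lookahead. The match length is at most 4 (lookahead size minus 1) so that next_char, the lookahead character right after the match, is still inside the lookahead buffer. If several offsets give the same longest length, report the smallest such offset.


Try each offset into the search buffer:
  offset=1 (pos 4, char 'a'): match length 0
  offset=2 (pos 3, char 'd'): match length 3
  offset=3 (pos 2, char 'a'): match length 0
  offset=4 (pos 1, char 'd'): match length 3
  offset=5 (pos 0, char 'a'): match length 0
Longest match has length 3, found at offsets 2, 4; take the smallest, offset 2.
next_char = character at position 5 + 3 = 8 -> 'e'

Best match: offset=2, length=3 (matching 'dad' starting at position 3)
LZ77 triple: (2, 3, 'e')


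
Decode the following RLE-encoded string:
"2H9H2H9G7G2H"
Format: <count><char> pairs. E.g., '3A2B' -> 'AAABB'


Expanding each <count><char> pair:
  2H -> 'HH'
  9H -> 'HHHHHHHHH'
  2H -> 'HH'
  9G -> 'GGGGGGGGG'
  7G -> 'GGGGGGG'
  2H -> 'HH'

Decoded = HHHHHHHHHHHHHGGGGGGGGGGGGGGGGHH


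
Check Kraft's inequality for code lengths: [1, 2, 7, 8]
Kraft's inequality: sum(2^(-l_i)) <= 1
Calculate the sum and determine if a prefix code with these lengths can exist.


Sum = 2^(-1) + 2^(-2) + 2^(-7) + 2^(-8)
    = 0.5 + 0.25 + 0.0078125 + 0.00390625
    = 195/256 = 0.76171875
Since 0.76171875 <= 1, Kraft's inequality IS satisfied.
A prefix code with these lengths CAN exist.

Kraft sum = 0.76171875. Satisfied.


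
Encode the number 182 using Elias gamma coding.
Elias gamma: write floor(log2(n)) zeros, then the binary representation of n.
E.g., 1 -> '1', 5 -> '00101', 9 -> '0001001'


num_bits = floor(log2(182)) + 1 = 8
leading_zeros = num_bits - 1 = 7
binary(182) = 10110110

Elias gamma(182) = '0000000' + '10110110' = 000000010110110 (15 bits)


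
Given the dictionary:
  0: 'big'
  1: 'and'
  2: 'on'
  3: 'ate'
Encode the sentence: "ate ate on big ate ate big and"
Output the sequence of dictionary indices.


Look up each word in the dictionary:
  'ate' -> 3
  'ate' -> 3
  'on' -> 2
  'big' -> 0
  'ate' -> 3
  'ate' -> 3
  'big' -> 0
  'and' -> 1

Encoded: [3, 3, 2, 0, 3, 3, 0, 1]


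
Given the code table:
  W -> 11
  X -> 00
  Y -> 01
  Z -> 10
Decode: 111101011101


Decoding:
11 -> W
11 -> W
01 -> Y
01 -> Y
11 -> W
01 -> Y


Result: WWYYWY


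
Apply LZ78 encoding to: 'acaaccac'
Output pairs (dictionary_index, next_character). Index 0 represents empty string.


LZ78 encoding steps:
Dictionary: {0: ''}
Step 1: w='' (idx 0), next='a' -> output (0, 'a'), add 'a' as idx 1
Step 2: w='' (idx 0), next='c' -> output (0, 'c'), add 'c' as idx 2
Step 3: w='a' (idx 1), next='a' -> output (1, 'a'), add 'aa' as idx 3
Step 4: w='c' (idx 2), next='c' -> output (2, 'c'), add 'cc' as idx 4
Step 5: w='a' (idx 1), next='c' -> output (1, 'c'), add 'ac' as idx 5


Encoded: [(0, 'a'), (0, 'c'), (1, 'a'), (2, 'c'), (1, 'c')]


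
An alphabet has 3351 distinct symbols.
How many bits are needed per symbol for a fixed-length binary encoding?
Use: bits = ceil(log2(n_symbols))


log2(3351) = 11.7104
Bracket: 2^11 = 2048 < 3351 <= 2^12 = 4096
So ceil(log2(3351)) = 12

bits = ceil(log2(3351)) = ceil(11.7104) = 12 bits


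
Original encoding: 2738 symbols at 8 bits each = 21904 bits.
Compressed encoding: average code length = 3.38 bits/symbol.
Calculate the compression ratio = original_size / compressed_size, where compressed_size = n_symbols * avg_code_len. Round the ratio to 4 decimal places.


original_size = n_symbols * orig_bits = 2738 * 8 = 21904 bits
compressed_size = n_symbols * avg_code_len = 2738 * 3.38 = 9254.44 bits
ratio = original_size / compressed_size = 21904 / 9254.44 = 2.3669

Compression ratio = 2.3669


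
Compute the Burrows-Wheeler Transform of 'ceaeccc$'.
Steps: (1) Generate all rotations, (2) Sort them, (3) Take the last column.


Rotations (sorted):
  0: $ceaeccc -> last char: c
  1: aeccc$ce -> last char: e
  2: c$ceaecc -> last char: c
  3: cc$ceaec -> last char: c
  4: ccc$ceae -> last char: e
  5: ceaeccc$ -> last char: $
  6: eaeccc$c -> last char: c
  7: eccc$cea -> last char: a


BWT = cecce$ca


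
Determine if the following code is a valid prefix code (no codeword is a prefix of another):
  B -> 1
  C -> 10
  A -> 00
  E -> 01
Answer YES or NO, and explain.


Checking each pair (does one codeword prefix another?):
  B='1' vs C='10': prefix -- VIOLATION

NO -- this is NOT a valid prefix code. B (1) is a prefix of C (10).


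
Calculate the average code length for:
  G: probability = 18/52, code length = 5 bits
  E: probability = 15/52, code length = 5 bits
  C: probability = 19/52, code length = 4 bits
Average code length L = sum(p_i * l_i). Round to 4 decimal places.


Weighted contributions p_i * l_i:
  G: (18/52) * 5 = 90/52
  E: (15/52) * 5 = 75/52
  C: (19/52) * 4 = 76/52
Sum = (90 + 75 + 76)/52 = 241/52

L = 241/52 = 4.6346 bits/symbol


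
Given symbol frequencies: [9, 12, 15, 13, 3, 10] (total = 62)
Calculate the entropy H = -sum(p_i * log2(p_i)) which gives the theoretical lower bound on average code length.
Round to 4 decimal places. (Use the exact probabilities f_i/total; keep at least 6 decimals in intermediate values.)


Per-symbol terms -p_i * log2(p_i) with p_i = f_i/62:
  p = 9/62 = 0.145161: log2(p) = -2.784271, -p*log2(p) = 0.404168
  p = 12/62 = 0.193548: log2(p) = -2.369234, -p*log2(p) = 0.458561
  p = 15/62 = 0.241935: log2(p) = -2.047306, -p*log2(p) = 0.495316
  p = 13/62 = 0.209677: log2(p) = -2.253757, -p*log2(p) = 0.472562
  p = 3/62 = 0.048387: log2(p) = -4.369234, -p*log2(p) = 0.211415
  p = 10/62 = 0.161290: log2(p) = -2.632268, -p*log2(p) = 0.424559
H = 0.404168 + 0.458561 + 0.495316 + 0.472562 + 0.211415 + 0.424559 = 2.466581

H = 2.4666 bits/symbol


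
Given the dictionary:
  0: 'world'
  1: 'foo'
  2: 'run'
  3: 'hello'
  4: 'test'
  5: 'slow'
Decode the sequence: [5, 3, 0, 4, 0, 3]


Look up each index in the dictionary:
  5 -> 'slow'
  3 -> 'hello'
  0 -> 'world'
  4 -> 'test'
  0 -> 'world'
  3 -> 'hello'

Decoded: "slow hello world test world hello"


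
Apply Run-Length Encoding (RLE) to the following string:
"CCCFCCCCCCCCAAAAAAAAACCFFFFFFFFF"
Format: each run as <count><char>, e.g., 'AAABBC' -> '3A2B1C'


Scanning runs left to right:
  i=0: run of 'C' x 3 -> '3C'
  i=3: run of 'F' x 1 -> '1F'
  i=4: run of 'C' x 8 -> '8C'
  i=12: run of 'A' x 9 -> '9A'
  i=21: run of 'C' x 2 -> '2C'
  i=23: run of 'F' x 9 -> '9F'

RLE = 3C1F8C9A2C9F


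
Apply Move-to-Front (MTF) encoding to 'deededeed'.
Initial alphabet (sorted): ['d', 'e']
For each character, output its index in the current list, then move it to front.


MTF encoding:
'd': index 0 in ['d', 'e'] -> ['d', 'e']
'e': index 1 in ['d', 'e'] -> ['e', 'd']
'e': index 0 in ['e', 'd'] -> ['e', 'd']
'd': index 1 in ['e', 'd'] -> ['d', 'e']
'e': index 1 in ['d', 'e'] -> ['e', 'd']
'd': index 1 in ['e', 'd'] -> ['d', 'e']
'e': index 1 in ['d', 'e'] -> ['e', 'd']
'e': index 0 in ['e', 'd'] -> ['e', 'd']
'd': index 1 in ['e', 'd'] -> ['d', 'e']


Output: [0, 1, 0, 1, 1, 1, 1, 0, 1]


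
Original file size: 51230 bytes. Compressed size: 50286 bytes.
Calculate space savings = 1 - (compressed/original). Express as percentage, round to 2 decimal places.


ratio = compressed/original = 50286/51230 = 0.981573
savings = 1 - ratio = 1 - 0.981573 = 0.018427
as a percentage: 0.018427 * 100 = 1.84%

Space savings = 1 - 50286/51230 = 1.84%


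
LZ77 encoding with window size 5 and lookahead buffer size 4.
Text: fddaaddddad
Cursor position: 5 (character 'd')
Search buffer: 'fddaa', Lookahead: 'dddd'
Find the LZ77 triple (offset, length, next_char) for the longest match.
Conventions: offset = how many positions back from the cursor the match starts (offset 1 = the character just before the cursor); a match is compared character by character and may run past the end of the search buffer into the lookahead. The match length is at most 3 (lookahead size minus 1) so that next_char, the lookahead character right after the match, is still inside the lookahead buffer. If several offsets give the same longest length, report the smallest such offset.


Try each offset into the search buffer:
  offset=1 (pos 4, char 'a'): match length 0
  offset=2 (pos 3, char 'a'): match length 0
  offset=3 (pos 2, char 'd'): match length 1
  offset=4 (pos 1, char 'd'): match length 2
  offset=5 (pos 0, char 'f'): match length 0
Longest match has length 2 at offset 4.
next_char = character at position 5 + 2 = 7 -> 'd'

Best match: offset=4, length=2 (matching 'dd' starting at position 1)
LZ77 triple: (4, 2, 'd')


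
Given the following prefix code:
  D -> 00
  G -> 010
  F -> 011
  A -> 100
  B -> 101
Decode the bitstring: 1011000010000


Decoding step by step:
Bits 101 -> B
Bits 100 -> A
Bits 00 -> D
Bits 100 -> A
Bits 00 -> D


Decoded message: BADAD


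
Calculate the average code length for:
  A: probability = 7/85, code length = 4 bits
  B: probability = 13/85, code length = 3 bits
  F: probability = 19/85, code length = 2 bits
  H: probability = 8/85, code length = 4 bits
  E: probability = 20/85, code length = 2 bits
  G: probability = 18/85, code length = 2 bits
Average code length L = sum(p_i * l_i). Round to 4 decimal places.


Weighted contributions p_i * l_i:
  A: (7/85) * 4 = 28/85
  B: (13/85) * 3 = 39/85
  F: (19/85) * 2 = 38/85
  H: (8/85) * 4 = 32/85
  E: (20/85) * 2 = 40/85
  G: (18/85) * 2 = 36/85
Sum = (28 + 39 + 38 + 32 + 40 + 36)/85 = 213/85

L = 213/85 = 2.5059 bits/symbol


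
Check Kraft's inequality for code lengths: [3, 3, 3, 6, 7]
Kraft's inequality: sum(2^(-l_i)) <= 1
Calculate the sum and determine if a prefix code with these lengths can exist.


Sum = 2^(-3) + 2^(-3) + 2^(-3) + 2^(-6) + 2^(-7)
    = 0.125 + 0.125 + 0.125 + 0.015625 + 0.0078125
    = 51/128 = 0.3984375
Since 0.3984375 <= 1, Kraft's inequality IS satisfied.
A prefix code with these lengths CAN exist.

Kraft sum = 0.3984375. Satisfied.


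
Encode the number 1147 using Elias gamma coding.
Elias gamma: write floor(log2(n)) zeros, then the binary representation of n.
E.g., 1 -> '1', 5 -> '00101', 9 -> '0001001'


num_bits = floor(log2(1147)) + 1 = 11
leading_zeros = num_bits - 1 = 10
binary(1147) = 10001111011

Elias gamma(1147) = '0000000000' + '10001111011' = 000000000010001111011 (21 bits)


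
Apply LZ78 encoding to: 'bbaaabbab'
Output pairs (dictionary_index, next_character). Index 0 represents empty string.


LZ78 encoding steps:
Dictionary: {0: ''}
Step 1: w='' (idx 0), next='b' -> output (0, 'b'), add 'b' as idx 1
Step 2: w='b' (idx 1), next='a' -> output (1, 'a'), add 'ba' as idx 2
Step 3: w='' (idx 0), next='a' -> output (0, 'a'), add 'a' as idx 3
Step 4: w='a' (idx 3), next='b' -> output (3, 'b'), add 'ab' as idx 4
Step 5: w='ba' (idx 2), next='b' -> output (2, 'b'), add 'bab' as idx 5


Encoded: [(0, 'b'), (1, 'a'), (0, 'a'), (3, 'b'), (2, 'b')]


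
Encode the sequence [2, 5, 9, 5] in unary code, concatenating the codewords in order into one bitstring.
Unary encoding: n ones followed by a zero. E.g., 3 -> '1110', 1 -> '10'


Encode each number as n ones followed by a terminating 0:
  2 -> 110 (3 bits)
  5 -> 111110 (6 bits)
  9 -> 1111111110 (10 bits)
  5 -> 111110 (6 bits)
Total length = 3 + 6 + 10 + 6 = 25 bits.

Unary([2, 5, 9, 5]) = 1101111101111111110111110 (25 bits)


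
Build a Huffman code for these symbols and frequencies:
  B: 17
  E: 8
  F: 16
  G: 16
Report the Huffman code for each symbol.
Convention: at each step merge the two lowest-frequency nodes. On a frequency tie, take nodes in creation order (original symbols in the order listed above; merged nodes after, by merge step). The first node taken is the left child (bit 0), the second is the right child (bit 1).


Huffman tree construction:
Step 1: Merge E(8) + F(16) = 24
Step 2: Merge G(16) + B(17) = 33
Step 3: Merge (E+F)(24) + (G+B)(33) = 57
Read each symbol's code off the tree from the root (left child = 0, right child = 1).

Codes:
  B: 11 (length 2)
  E: 00 (length 2)
  F: 01 (length 2)
  G: 10 (length 2)
Average code length: 114/57 = 2.0000 bits/symbol


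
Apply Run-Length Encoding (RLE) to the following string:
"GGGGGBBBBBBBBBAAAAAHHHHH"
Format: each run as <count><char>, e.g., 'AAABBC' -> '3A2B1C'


Scanning runs left to right:
  i=0: run of 'G' x 5 -> '5G'
  i=5: run of 'B' x 9 -> '9B'
  i=14: run of 'A' x 5 -> '5A'
  i=19: run of 'H' x 5 -> '5H'

RLE = 5G9B5A5H


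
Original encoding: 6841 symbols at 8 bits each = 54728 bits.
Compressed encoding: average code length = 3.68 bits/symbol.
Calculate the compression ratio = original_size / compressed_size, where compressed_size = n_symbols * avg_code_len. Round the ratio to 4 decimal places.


original_size = n_symbols * orig_bits = 6841 * 8 = 54728 bits
compressed_size = n_symbols * avg_code_len = 6841 * 3.68 = 25174.88 bits
ratio = original_size / compressed_size = 54728 / 25174.88 = 2.1739

Compression ratio = 2.1739


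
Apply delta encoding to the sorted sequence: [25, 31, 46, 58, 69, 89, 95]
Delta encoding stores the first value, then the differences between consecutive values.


First value: 25
Deltas:
  31 - 25 = 6
  46 - 31 = 15
  58 - 46 = 12
  69 - 58 = 11
  89 - 69 = 20
  95 - 89 = 6


Delta encoded: [25, 6, 15, 12, 11, 20, 6]


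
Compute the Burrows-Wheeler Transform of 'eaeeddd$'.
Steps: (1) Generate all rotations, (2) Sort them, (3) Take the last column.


Rotations (sorted):
  0: $eaeeddd -> last char: d
  1: aeeddd$e -> last char: e
  2: d$eaeedd -> last char: d
  3: dd$eaeed -> last char: d
  4: ddd$eaee -> last char: e
  5: eaeeddd$ -> last char: $
  6: eddd$eae -> last char: e
  7: eeddd$ea -> last char: a


BWT = dedde$ea


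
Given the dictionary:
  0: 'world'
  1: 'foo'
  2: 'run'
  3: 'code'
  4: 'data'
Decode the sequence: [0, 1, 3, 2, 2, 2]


Look up each index in the dictionary:
  0 -> 'world'
  1 -> 'foo'
  3 -> 'code'
  2 -> 'run'
  2 -> 'run'
  2 -> 'run'

Decoded: "world foo code run run run"


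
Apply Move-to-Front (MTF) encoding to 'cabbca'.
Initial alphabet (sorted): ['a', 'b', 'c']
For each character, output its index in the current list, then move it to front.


MTF encoding:
'c': index 2 in ['a', 'b', 'c'] -> ['c', 'a', 'b']
'a': index 1 in ['c', 'a', 'b'] -> ['a', 'c', 'b']
'b': index 2 in ['a', 'c', 'b'] -> ['b', 'a', 'c']
'b': index 0 in ['b', 'a', 'c'] -> ['b', 'a', 'c']
'c': index 2 in ['b', 'a', 'c'] -> ['c', 'b', 'a']
'a': index 2 in ['c', 'b', 'a'] -> ['a', 'c', 'b']


Output: [2, 1, 2, 0, 2, 2]


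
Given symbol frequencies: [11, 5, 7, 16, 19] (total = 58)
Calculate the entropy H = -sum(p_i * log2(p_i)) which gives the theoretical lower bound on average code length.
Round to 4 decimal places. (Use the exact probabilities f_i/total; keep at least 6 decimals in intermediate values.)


Per-symbol terms -p_i * log2(p_i) with p_i = f_i/58:
  p = 11/58 = 0.189655: log2(p) = -2.398549, -p*log2(p) = 0.454897
  p = 5/58 = 0.086207: log2(p) = -3.536053, -p*log2(p) = 0.304832
  p = 7/58 = 0.120690: log2(p) = -3.050626, -p*log2(p) = 0.368179
  p = 16/58 = 0.275862: log2(p) = -1.857981, -p*log2(p) = 0.512546
  p = 19/58 = 0.327586: log2(p) = -1.610053, -p*log2(p) = 0.527431
H = 0.454897 + 0.304832 + 0.368179 + 0.512546 + 0.527431 = 2.167885

H = 2.1679 bits/symbol


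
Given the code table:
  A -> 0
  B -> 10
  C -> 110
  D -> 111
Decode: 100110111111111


Decoding:
10 -> B
0 -> A
110 -> C
111 -> D
111 -> D
111 -> D


Result: BACDDD


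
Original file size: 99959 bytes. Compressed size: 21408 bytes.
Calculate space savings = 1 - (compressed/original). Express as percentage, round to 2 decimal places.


ratio = compressed/original = 21408/99959 = 0.214168
savings = 1 - ratio = 1 - 0.214168 = 0.785832
as a percentage: 0.785832 * 100 = 78.58%

Space savings = 1 - 21408/99959 = 78.58%


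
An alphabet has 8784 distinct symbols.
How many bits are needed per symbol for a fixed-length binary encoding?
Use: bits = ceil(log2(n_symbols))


log2(8784) = 13.1007
Bracket: 2^13 = 8192 < 8784 <= 2^14 = 16384
So ceil(log2(8784)) = 14

bits = ceil(log2(8784)) = ceil(13.1007) = 14 bits


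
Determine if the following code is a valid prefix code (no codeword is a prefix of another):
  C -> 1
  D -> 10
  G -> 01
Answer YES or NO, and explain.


Checking each pair (does one codeword prefix another?):
  C='1' vs D='10': prefix -- VIOLATION

NO -- this is NOT a valid prefix code. C (1) is a prefix of D (10).


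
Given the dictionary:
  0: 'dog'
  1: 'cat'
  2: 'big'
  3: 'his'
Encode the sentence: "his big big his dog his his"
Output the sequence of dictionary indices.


Look up each word in the dictionary:
  'his' -> 3
  'big' -> 2
  'big' -> 2
  'his' -> 3
  'dog' -> 0
  'his' -> 3
  'his' -> 3

Encoded: [3, 2, 2, 3, 0, 3, 3]


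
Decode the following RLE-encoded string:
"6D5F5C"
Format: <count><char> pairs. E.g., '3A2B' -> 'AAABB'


Expanding each <count><char> pair:
  6D -> 'DDDDDD'
  5F -> 'FFFFF'
  5C -> 'CCCCC'

Decoded = DDDDDDFFFFFCCCCC


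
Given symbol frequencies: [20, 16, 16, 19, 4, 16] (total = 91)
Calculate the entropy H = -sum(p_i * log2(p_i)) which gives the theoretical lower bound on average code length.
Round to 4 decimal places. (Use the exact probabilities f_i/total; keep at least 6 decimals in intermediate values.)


Per-symbol terms -p_i * log2(p_i) with p_i = f_i/91:
  p = 20/91 = 0.219780: log2(p) = -2.185867, -p*log2(p) = 0.480410
  p = 16/91 = 0.175824: log2(p) = -2.507795, -p*log2(p) = 0.440931
  p = 16/91 = 0.175824: log2(p) = -2.507795, -p*log2(p) = 0.440931
  p = 19/91 = 0.208791: log2(p) = -2.259867, -p*log2(p) = 0.471840
  p = 4/91 = 0.043956: log2(p) = -4.507795, -p*log2(p) = 0.198145
  p = 16/91 = 0.175824: log2(p) = -2.507795, -p*log2(p) = 0.440931
H = 0.480410 + 0.440931 + 0.440931 + 0.471840 + 0.198145 + 0.440931 = 2.473188

H = 2.4732 bits/symbol


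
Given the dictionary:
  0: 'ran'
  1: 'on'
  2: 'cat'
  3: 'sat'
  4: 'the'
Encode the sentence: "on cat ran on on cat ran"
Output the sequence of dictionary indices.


Look up each word in the dictionary:
  'on' -> 1
  'cat' -> 2
  'ran' -> 0
  'on' -> 1
  'on' -> 1
  'cat' -> 2
  'ran' -> 0

Encoded: [1, 2, 0, 1, 1, 2, 0]


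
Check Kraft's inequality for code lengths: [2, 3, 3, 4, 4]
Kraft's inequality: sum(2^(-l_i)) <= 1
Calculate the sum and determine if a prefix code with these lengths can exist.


Sum = 2^(-2) + 2^(-3) + 2^(-3) + 2^(-4) + 2^(-4)
    = 0.25 + 0.125 + 0.125 + 0.0625 + 0.0625
    = 10/16 = 0.625
Since 0.625 <= 1, Kraft's inequality IS satisfied.
A prefix code with these lengths CAN exist.

Kraft sum = 0.625. Satisfied.


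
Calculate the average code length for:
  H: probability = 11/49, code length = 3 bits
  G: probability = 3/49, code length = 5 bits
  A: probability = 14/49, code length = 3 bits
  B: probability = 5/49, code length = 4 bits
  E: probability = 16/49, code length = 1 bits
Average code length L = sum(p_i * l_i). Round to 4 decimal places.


Weighted contributions p_i * l_i:
  H: (11/49) * 3 = 33/49
  G: (3/49) * 5 = 15/49
  A: (14/49) * 3 = 42/49
  B: (5/49) * 4 = 20/49
  E: (16/49) * 1 = 16/49
Sum = (33 + 15 + 42 + 20 + 16)/49 = 126/49

L = 126/49 = 2.5714 bits/symbol


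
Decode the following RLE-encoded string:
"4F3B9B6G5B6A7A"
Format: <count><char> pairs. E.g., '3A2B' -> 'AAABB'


Expanding each <count><char> pair:
  4F -> 'FFFF'
  3B -> 'BBB'
  9B -> 'BBBBBBBBB'
  6G -> 'GGGGGG'
  5B -> 'BBBBB'
  6A -> 'AAAAAA'
  7A -> 'AAAAAAA'

Decoded = FFFFBBBBBBBBBBBBGGGGGGBBBBBAAAAAAAAAAAAA


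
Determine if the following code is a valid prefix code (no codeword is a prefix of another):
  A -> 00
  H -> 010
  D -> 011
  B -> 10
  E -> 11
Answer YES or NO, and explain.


Checking each pair (does one codeword prefix another?):
  A='00' vs H='010': no prefix
  A='00' vs D='011': no prefix
  A='00' vs B='10': no prefix
  A='00' vs E='11': no prefix
  H='010' vs A='00': no prefix
  H='010' vs D='011': no prefix
  H='010' vs B='10': no prefix
  H='010' vs E='11': no prefix
  D='011' vs A='00': no prefix
  D='011' vs H='010': no prefix
  D='011' vs B='10': no prefix
  D='011' vs E='11': no prefix
  B='10' vs A='00': no prefix
  B='10' vs H='010': no prefix
  B='10' vs D='011': no prefix
  B='10' vs E='11': no prefix
  E='11' vs A='00': no prefix
  E='11' vs H='010': no prefix
  E='11' vs D='011': no prefix
  E='11' vs B='10': no prefix
No violation found over all pairs.

YES -- this is a valid prefix code. No codeword is a prefix of any other codeword.


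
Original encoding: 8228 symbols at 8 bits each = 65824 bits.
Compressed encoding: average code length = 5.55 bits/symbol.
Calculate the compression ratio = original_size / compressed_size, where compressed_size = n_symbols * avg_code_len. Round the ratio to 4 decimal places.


original_size = n_symbols * orig_bits = 8228 * 8 = 65824 bits
compressed_size = n_symbols * avg_code_len = 8228 * 5.55 = 45665.4 bits
ratio = original_size / compressed_size = 65824 / 45665.4 = 1.4414

Compression ratio = 1.4414


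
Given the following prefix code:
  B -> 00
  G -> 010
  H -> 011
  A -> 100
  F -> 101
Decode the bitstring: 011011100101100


Decoding step by step:
Bits 011 -> H
Bits 011 -> H
Bits 100 -> A
Bits 101 -> F
Bits 100 -> A


Decoded message: HHAFA


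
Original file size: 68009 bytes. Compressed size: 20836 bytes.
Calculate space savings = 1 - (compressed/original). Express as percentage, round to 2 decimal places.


ratio = compressed/original = 20836/68009 = 0.306371
savings = 1 - ratio = 1 - 0.306371 = 0.693629
as a percentage: 0.693629 * 100 = 69.36%

Space savings = 1 - 20836/68009 = 69.36%


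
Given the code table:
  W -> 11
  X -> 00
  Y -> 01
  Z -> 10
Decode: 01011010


Decoding:
01 -> Y
01 -> Y
10 -> Z
10 -> Z


Result: YYZZ


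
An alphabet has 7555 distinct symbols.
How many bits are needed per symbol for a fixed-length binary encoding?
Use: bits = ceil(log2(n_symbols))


log2(7555) = 12.8832
Bracket: 2^12 = 4096 < 7555 <= 2^13 = 8192
So ceil(log2(7555)) = 13

bits = ceil(log2(7555)) = ceil(12.8832) = 13 bits


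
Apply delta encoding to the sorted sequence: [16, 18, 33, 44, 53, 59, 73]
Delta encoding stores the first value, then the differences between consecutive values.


First value: 16
Deltas:
  18 - 16 = 2
  33 - 18 = 15
  44 - 33 = 11
  53 - 44 = 9
  59 - 53 = 6
  73 - 59 = 14


Delta encoded: [16, 2, 15, 11, 9, 6, 14]


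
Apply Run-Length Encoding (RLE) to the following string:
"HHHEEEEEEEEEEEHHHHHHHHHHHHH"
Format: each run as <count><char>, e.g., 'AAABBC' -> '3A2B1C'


Scanning runs left to right:
  i=0: run of 'H' x 3 -> '3H'
  i=3: run of 'E' x 11 -> '11E'
  i=14: run of 'H' x 13 -> '13H'

RLE = 3H11E13H


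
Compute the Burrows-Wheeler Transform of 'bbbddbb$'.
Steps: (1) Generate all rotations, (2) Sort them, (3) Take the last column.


Rotations (sorted):
  0: $bbbddbb -> last char: b
  1: b$bbbddb -> last char: b
  2: bb$bbbdd -> last char: d
  3: bbbddbb$ -> last char: $
  4: bbddbb$b -> last char: b
  5: bddbb$bb -> last char: b
  6: dbb$bbbd -> last char: d
  7: ddbb$bbb -> last char: b


BWT = bbd$bbdb


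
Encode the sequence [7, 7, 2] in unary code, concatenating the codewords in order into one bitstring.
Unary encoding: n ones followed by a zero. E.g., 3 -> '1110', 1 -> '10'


Encode each number as n ones followed by a terminating 0:
  7 -> 11111110 (8 bits)
  7 -> 11111110 (8 bits)
  2 -> 110 (3 bits)
Total length = 8 + 8 + 3 = 19 bits.

Unary([7, 7, 2]) = 1111111011111110110 (19 bits)


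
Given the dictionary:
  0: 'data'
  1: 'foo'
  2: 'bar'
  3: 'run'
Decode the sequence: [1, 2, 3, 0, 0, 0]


Look up each index in the dictionary:
  1 -> 'foo'
  2 -> 'bar'
  3 -> 'run'
  0 -> 'data'
  0 -> 'data'
  0 -> 'data'

Decoded: "foo bar run data data data"


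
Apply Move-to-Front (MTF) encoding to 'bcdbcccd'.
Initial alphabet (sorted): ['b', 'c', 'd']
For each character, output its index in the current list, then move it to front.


MTF encoding:
'b': index 0 in ['b', 'c', 'd'] -> ['b', 'c', 'd']
'c': index 1 in ['b', 'c', 'd'] -> ['c', 'b', 'd']
'd': index 2 in ['c', 'b', 'd'] -> ['d', 'c', 'b']
'b': index 2 in ['d', 'c', 'b'] -> ['b', 'd', 'c']
'c': index 2 in ['b', 'd', 'c'] -> ['c', 'b', 'd']
'c': index 0 in ['c', 'b', 'd'] -> ['c', 'b', 'd']
'c': index 0 in ['c', 'b', 'd'] -> ['c', 'b', 'd']
'd': index 2 in ['c', 'b', 'd'] -> ['d', 'c', 'b']


Output: [0, 1, 2, 2, 2, 0, 0, 2]


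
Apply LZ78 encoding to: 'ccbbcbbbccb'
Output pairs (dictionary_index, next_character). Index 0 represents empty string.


LZ78 encoding steps:
Dictionary: {0: ''}
Step 1: w='' (idx 0), next='c' -> output (0, 'c'), add 'c' as idx 1
Step 2: w='c' (idx 1), next='b' -> output (1, 'b'), add 'cb' as idx 2
Step 3: w='' (idx 0), next='b' -> output (0, 'b'), add 'b' as idx 3
Step 4: w='cb' (idx 2), next='b' -> output (2, 'b'), add 'cbb' as idx 4
Step 5: w='b' (idx 3), next='c' -> output (3, 'c'), add 'bc' as idx 5
Step 6: w='cb' (idx 2), end of input -> output (2, '')


Encoded: [(0, 'c'), (1, 'b'), (0, 'b'), (2, 'b'), (3, 'c'), (2, '')]


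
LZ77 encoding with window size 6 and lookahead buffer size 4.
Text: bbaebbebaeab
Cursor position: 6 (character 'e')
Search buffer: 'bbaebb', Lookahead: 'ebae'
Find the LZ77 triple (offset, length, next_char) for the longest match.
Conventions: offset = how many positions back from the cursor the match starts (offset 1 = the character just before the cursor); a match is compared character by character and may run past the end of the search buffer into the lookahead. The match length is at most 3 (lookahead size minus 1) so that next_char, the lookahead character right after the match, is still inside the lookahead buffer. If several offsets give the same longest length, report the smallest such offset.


Try each offset into the search buffer:
  offset=1 (pos 5, char 'b'): match length 0
  offset=2 (pos 4, char 'b'): match length 0
  offset=3 (pos 3, char 'e'): match length 2
  offset=4 (pos 2, char 'a'): match length 0
  offset=5 (pos 1, char 'b'): match length 0
  offset=6 (pos 0, char 'b'): match length 0
Longest match has length 2 at offset 3.
next_char = character at position 6 + 2 = 8 -> 'a'

Best match: offset=3, length=2 (matching 'eb' starting at position 3)
LZ77 triple: (3, 2, 'a')


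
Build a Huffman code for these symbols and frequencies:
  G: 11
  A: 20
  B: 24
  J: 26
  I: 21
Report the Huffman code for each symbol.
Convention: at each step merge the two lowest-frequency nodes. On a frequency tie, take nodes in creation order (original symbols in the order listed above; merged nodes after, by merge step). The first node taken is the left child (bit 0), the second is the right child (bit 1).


Huffman tree construction:
Step 1: Merge G(11) + A(20) = 31
Step 2: Merge I(21) + B(24) = 45
Step 3: Merge J(26) + (G+A)(31) = 57
Step 4: Merge (I+B)(45) + (J+(G+A))(57) = 102
Read each symbol's code off the tree from the root (left child = 0, right child = 1).

Codes:
  G: 110 (length 3)
  A: 111 (length 3)
  B: 01 (length 2)
  J: 10 (length 2)
  I: 00 (length 2)
Average code length: 235/102 = 2.3039 bits/symbol


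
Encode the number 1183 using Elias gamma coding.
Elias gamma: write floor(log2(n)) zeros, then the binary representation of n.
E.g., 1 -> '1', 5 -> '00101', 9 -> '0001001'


num_bits = floor(log2(1183)) + 1 = 11
leading_zeros = num_bits - 1 = 10
binary(1183) = 10010011111

Elias gamma(1183) = '0000000000' + '10010011111' = 000000000010010011111 (21 bits)


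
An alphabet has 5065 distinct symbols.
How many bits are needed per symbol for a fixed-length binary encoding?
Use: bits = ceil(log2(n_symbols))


log2(5065) = 12.3063
Bracket: 2^12 = 4096 < 5065 <= 2^13 = 8192
So ceil(log2(5065)) = 13

bits = ceil(log2(5065)) = ceil(12.3063) = 13 bits


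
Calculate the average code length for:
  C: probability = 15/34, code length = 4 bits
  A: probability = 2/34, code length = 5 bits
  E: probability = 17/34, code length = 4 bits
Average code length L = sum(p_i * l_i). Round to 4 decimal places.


Weighted contributions p_i * l_i:
  C: (15/34) * 4 = 60/34
  A: (2/34) * 5 = 10/34
  E: (17/34) * 4 = 68/34
Sum = (60 + 10 + 68)/34 = 138/34

L = 138/34 = 4.0588 bits/symbol


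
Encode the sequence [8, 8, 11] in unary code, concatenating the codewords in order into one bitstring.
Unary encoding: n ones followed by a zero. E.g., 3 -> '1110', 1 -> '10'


Encode each number as n ones followed by a terminating 0:
  8 -> 111111110 (9 bits)
  8 -> 111111110 (9 bits)
  11 -> 111111111110 (12 bits)
Total length = 9 + 9 + 12 = 30 bits.

Unary([8, 8, 11]) = 111111110111111110111111111110 (30 bits)
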